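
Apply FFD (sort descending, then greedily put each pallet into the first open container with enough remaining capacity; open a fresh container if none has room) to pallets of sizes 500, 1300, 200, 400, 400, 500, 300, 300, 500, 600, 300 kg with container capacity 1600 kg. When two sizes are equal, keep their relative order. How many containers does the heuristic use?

Sorted descending: 1300, 600, 500, 500, 500, 400, 400, 300, 300, 300, 200.
  1300 → container 1 (new)  [load 1300/1600]
  600 → container 2 (new)  [load 600/1600]
  500 → container 2  [load 1100/1600]
  500 → container 2  [load 1600/1600]
  500 → container 3 (new)  [load 500/1600]
  400 → container 3  [load 900/1600]
  400 → container 3  [load 1300/1600]
  300 → container 1  [load 1600/1600]
  300 → container 3  [load 1600/1600]
  300 → container 4 (new)  [load 300/1600]
  200 → container 4  [load 500/1600]
4 containers opened.

4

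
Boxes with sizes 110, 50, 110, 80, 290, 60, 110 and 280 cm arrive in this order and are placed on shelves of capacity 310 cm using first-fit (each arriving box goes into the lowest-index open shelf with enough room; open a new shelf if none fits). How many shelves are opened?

4

  110 → shelf 1 (new)  [load 110/310]
  50 → shelf 1  [load 160/310]
  110 → shelf 1  [load 270/310]
  80 → shelf 2 (new)  [load 80/310]
  290 → shelf 3 (new)  [load 290/310]
  60 → shelf 2  [load 140/310]
  110 → shelf 2  [load 250/310]
  280 → shelf 4 (new)  [load 280/310]
4 shelves opened.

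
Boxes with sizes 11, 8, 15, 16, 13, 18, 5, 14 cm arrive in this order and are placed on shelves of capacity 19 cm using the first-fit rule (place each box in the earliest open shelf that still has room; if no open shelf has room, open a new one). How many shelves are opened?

6

  11 → shelf 1 (new)  [load 11/19]
  8 → shelf 1  [load 19/19]
  15 → shelf 2 (new)  [load 15/19]
  16 → shelf 3 (new)  [load 16/19]
  13 → shelf 4 (new)  [load 13/19]
  18 → shelf 5 (new)  [load 18/19]
  5 → shelf 4  [load 18/19]
  14 → shelf 6 (new)  [load 14/19]
6 shelves opened.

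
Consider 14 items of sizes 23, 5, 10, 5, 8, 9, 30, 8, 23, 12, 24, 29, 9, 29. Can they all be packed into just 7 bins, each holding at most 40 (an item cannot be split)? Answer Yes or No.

A valid assignment using 6 bins:
  bin 1: 30 + 10 = 40
  bin 2: 29 + 9 = 38
  bin 3: 29 + 9 = 38
  bin 4: 24 + 12 = 36
  bin 5: 23 + 8 + 8 = 39
  bin 6: 23 + 5 + 5 = 33
That uses only 6 ≤ 7, so 7 bins are enough.

Yes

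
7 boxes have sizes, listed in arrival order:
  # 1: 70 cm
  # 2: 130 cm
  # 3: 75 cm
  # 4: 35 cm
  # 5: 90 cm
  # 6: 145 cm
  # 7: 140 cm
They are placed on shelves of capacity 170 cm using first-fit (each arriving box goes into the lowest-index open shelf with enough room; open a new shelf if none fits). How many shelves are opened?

5

  70 → shelf 1 (new)  [load 70/170]
  130 → shelf 2 (new)  [load 130/170]
  75 → shelf 1  [load 145/170]
  35 → shelf 2  [load 165/170]
  90 → shelf 3 (new)  [load 90/170]
  145 → shelf 4 (new)  [load 145/170]
  140 → shelf 5 (new)  [load 140/170]
5 shelves opened.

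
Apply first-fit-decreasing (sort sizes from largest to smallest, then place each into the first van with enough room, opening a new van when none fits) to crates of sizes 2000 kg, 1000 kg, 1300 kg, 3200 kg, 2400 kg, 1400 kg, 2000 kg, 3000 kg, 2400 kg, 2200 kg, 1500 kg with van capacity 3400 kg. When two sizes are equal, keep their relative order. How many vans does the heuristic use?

8

Sorted descending: 3200, 3000, 2400, 2400, 2200, 2000, 2000, 1500, 1400, 1300, 1000.
  3200 → van 1 (new)  [load 3200/3400]
  3000 → van 2 (new)  [load 3000/3400]
  2400 → van 3 (new)  [load 2400/3400]
  2400 → van 4 (new)  [load 2400/3400]
  2200 → van 5 (new)  [load 2200/3400]
  2000 → van 6 (new)  [load 2000/3400]
  2000 → van 7 (new)  [load 2000/3400]
  1500 → van 8 (new)  [load 1500/3400]
  1400 → van 6  [load 3400/3400]
  1300 → van 7  [load 3300/3400]
  1000 → van 3  [load 3400/3400]
8 vans opened.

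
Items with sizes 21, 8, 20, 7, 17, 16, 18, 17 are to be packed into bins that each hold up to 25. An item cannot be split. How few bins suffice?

Total = 21 + 20 + 18 + 17 + 17 + 16 + 8 + 7 = 124.
Lower bound: ⌈124/25⌉ = 5 bins.
Also, 6 items each exceed 25/2, and no two of those can share a bin, so at least 6 bins are needed.
A packing using 6 bins:
  bin 1: 21 = 21
  bin 2: 20 = 20
  bin 3: 18 + 7 = 25
  bin 4: 17 + 8 = 25
  bin 5: 17 = 17
  bin 6: 16 = 16
This matches the lower bound, so 6 is optimal.

6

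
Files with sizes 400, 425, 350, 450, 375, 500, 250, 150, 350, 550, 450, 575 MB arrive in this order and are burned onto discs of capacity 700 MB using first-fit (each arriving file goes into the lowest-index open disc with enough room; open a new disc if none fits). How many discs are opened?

9

  400 → disc 1 (new)  [load 400/700]
  425 → disc 2 (new)  [load 425/700]
  350 → disc 3 (new)  [load 350/700]
  450 → disc 4 (new)  [load 450/700]
  375 → disc 5 (new)  [load 375/700]
  500 → disc 6 (new)  [load 500/700]
  250 → disc 1  [load 650/700]
  150 → disc 2  [load 575/700]
  350 → disc 3  [load 700/700]
  550 → disc 7 (new)  [load 550/700]
  450 → disc 8 (new)  [load 450/700]
  575 → disc 9 (new)  [load 575/700]
9 discs opened.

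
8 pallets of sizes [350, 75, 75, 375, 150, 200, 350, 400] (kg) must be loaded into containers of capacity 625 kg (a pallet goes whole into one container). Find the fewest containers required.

Total = 400 + 375 + 350 + 350 + 200 + 150 + 75 + 75 = 1975 kg.
Lower bound: ⌈1975/625⌉ = 4 containers.
A packing using 4 containers:
  container 1: 400 + 200 = 600
  container 2: 375 + 150 + 75 = 600
  container 3: 350 + 75 = 425
  container 4: 350 = 350
This matches the lower bound, so 4 is optimal.

4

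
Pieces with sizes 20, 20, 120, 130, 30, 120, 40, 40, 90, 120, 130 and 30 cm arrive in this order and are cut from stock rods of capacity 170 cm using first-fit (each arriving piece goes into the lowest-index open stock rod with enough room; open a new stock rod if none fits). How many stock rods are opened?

6

  20 → stock rod 1 (new)  [load 20/170]
  20 → stock rod 1  [load 40/170]
  120 → stock rod 1  [load 160/170]
  130 → stock rod 2 (new)  [load 130/170]
  30 → stock rod 2  [load 160/170]
  120 → stock rod 3 (new)  [load 120/170]
  40 → stock rod 3  [load 160/170]
  40 → stock rod 4 (new)  [load 40/170]
  90 → stock rod 4  [load 130/170]
  120 → stock rod 5 (new)  [load 120/170]
  130 → stock rod 6 (new)  [load 130/170]
  30 → stock rod 4  [load 160/170]
6 stock rods opened.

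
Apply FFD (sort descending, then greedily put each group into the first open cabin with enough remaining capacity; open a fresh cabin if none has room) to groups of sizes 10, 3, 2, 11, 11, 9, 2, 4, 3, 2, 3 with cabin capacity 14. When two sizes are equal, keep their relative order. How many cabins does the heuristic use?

Sorted descending: 11, 11, 10, 9, 4, 3, 3, 3, 2, 2, 2.
  11 → cabin 1 (new)  [load 11/14]
  11 → cabin 2 (new)  [load 11/14]
  10 → cabin 3 (new)  [load 10/14]
  9 → cabin 4 (new)  [load 9/14]
  4 → cabin 3  [load 14/14]
  3 → cabin 1  [load 14/14]
  3 → cabin 2  [load 14/14]
  3 → cabin 4  [load 12/14]
  2 → cabin 4  [load 14/14]
  2 → cabin 5 (new)  [load 2/14]
  2 → cabin 5  [load 4/14]
5 cabins opened.

5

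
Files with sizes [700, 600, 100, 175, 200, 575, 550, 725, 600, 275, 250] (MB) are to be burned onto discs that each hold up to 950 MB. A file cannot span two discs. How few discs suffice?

Total = 725 + 700 + 600 + 600 + 575 + 550 + 275 + 250 + 200 + 175 + 100 = 4750 MB.
Lower bound: ⌈4750/950⌉ = 5 discs.
Also, 6 files each exceed 475 MB, and no two of those can share a disc, so at least 6 discs are needed.
A packing using 6 discs:
  disc 1: 725 + 200 = 925
  disc 2: 700 + 250 = 950
  disc 3: 600 + 275 = 875
  disc 4: 600 + 175 + 100 = 875
  disc 5: 575 = 575
  disc 6: 550 = 550
This matches the lower bound, so 6 is optimal.

6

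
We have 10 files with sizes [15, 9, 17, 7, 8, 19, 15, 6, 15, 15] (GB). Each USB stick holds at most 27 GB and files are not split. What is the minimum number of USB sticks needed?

Total = 19 + 17 + 15 + 15 + 15 + 15 + 9 + 8 + 7 + 6 = 126 GB.
Lower bound: ⌈126/27⌉ = 5 USB sticks.
Also, 6 files each exceed 27/2 GB, and no two of those can share a USB stick, so at least 6 USB sticks are needed.
A packing using 6 USB sticks:
  USB stick 1: 19 + 8 = 27
  USB stick 2: 17 + 9 = 26
  USB stick 3: 15 + 7 = 22
  USB stick 4: 15 + 6 = 21
  USB stick 5: 15 = 15
  USB stick 6: 15 = 15
This matches the lower bound, so 6 is optimal.

6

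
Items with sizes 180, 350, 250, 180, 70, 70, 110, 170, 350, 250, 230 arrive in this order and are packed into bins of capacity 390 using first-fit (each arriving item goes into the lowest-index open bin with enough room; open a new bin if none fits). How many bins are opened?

  180 → bin 1 (new)  [load 180/390]
  350 → bin 2 (new)  [load 350/390]
  250 → bin 3 (new)  [load 250/390]
  180 → bin 1  [load 360/390]
  70 → bin 3  [load 320/390]
  70 → bin 3  [load 390/390]
  110 → bin 4 (new)  [load 110/390]
  170 → bin 4  [load 280/390]
  350 → bin 5 (new)  [load 350/390]
  250 → bin 6 (new)  [load 250/390]
  230 → bin 7 (new)  [load 230/390]
7 bins opened.

7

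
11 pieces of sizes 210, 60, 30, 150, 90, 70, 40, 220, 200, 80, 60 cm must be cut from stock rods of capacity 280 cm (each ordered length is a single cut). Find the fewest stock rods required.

Total = 220 + 210 + 200 + 150 + 90 + 80 + 70 + 60 + 60 + 40 + 30 = 1210 cm.
Lower bound: ⌈1210/280⌉ = 5 stock rods.
A packing using 5 stock rods:
  stock rod 1: 220 + 60 = 280
  stock rod 2: 210 + 70 = 280
  stock rod 3: 200 + 80 = 280
  stock rod 4: 150 + 90 + 40 = 280
  stock rod 5: 60 + 30 = 90
This matches the lower bound, so 5 is optimal.

5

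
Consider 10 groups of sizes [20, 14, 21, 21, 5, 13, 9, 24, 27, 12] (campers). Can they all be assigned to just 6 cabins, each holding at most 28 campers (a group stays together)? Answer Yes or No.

Total = 166 campers; ⌈166/28⌉ = 6.
The bound of 6 does not rule out 6, but exhaustive search shows no assignment into 6 cabins of capacity 28 campers exists — the minimum is 7.

No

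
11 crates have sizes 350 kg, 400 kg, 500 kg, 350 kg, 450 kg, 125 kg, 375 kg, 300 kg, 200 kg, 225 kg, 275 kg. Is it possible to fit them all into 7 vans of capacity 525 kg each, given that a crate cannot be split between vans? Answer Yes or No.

Total = 3550 kg; ⌈3550/525⌉ = 7.
8 crates each exceed half the capacity and cannot share a van, forcing at least 8 vans.
At least 8 vans are required, but only 7 are allowed.

No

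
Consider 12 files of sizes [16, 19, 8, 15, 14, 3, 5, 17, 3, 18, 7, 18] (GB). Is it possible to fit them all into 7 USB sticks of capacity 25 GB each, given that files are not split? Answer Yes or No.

Yes

A valid assignment using 7 USB sticks:
  USB stick 1: 19 + 5 = 24
  USB stick 2: 18 + 7 = 25
  USB stick 3: 18 + 3 + 3 = 24
  USB stick 4: 17 + 8 = 25
  USB stick 5: 16 = 16
  USB stick 6: 15 = 15
  USB stick 7: 14 = 14
Every load is within 25 GB, so 7 USB sticks suffice.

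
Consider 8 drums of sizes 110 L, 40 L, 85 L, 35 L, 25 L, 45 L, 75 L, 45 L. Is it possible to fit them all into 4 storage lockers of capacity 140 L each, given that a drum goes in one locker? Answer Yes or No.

A valid assignment using 4 storage lockers:
  locker 1: 110 + 25 = 135
  locker 2: 85 + 45 = 130
  locker 3: 75 + 45 = 120
  locker 4: 40 + 35 = 75
Every load is within 140 L, so 4 storage lockers suffice.

Yes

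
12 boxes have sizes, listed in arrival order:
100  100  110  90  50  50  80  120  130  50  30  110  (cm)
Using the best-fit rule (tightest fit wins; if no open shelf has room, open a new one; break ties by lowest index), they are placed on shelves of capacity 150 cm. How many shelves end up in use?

  100 → shelf 1 (new)  [load 100/150]
  100 → shelf 2 (new)  [load 100/150]
  110 → shelf 3 (new)  [load 110/150]
  90 → shelf 4 (new)  [load 90/150]
  50 → shelf 1  [load 150/150]
  50 → shelf 2  [load 150/150]
  80 → shelf 5 (new)  [load 80/150]
  120 → shelf 6 (new)  [load 120/150]
  130 → shelf 7 (new)  [load 130/150]
  50 → shelf 4  [load 140/150]
  30 → shelf 6  [load 150/150]
  110 → shelf 8 (new)  [load 110/150]
8 shelves opened.

8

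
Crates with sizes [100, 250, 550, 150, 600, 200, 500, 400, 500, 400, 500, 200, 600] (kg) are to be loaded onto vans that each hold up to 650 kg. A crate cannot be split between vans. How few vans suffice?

Total = 600 + 600 + 550 + 500 + 500 + 500 + 400 + 400 + 250 + 200 + 200 + 150 + 100 = 4950 kg.
Lower bound: ⌈4950/650⌉ = 8 vans.
A packing using 9 vans:
  van 1: 600 = 600
  van 2: 600 = 600
  van 3: 550 + 100 = 650
  van 4: 500 + 150 = 650
  van 5: 500 = 500
  van 6: 500 = 500
  van 7: 400 + 250 = 650
  van 8: 400 + 200 = 600
  van 9: 200 = 200
No arrangement into 8 vans stays within capacity, so 9 is optimal.

9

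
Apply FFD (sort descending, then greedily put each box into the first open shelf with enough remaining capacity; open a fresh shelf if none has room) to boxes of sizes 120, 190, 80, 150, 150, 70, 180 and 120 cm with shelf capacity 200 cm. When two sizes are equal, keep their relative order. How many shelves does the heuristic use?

Sorted descending: 190, 180, 150, 150, 120, 120, 80, 70.
  190 → shelf 1 (new)  [load 190/200]
  180 → shelf 2 (new)  [load 180/200]
  150 → shelf 3 (new)  [load 150/200]
  150 → shelf 4 (new)  [load 150/200]
  120 → shelf 5 (new)  [load 120/200]
  120 → shelf 6 (new)  [load 120/200]
  80 → shelf 5  [load 200/200]
  70 → shelf 6  [load 190/200]
6 shelves opened.

6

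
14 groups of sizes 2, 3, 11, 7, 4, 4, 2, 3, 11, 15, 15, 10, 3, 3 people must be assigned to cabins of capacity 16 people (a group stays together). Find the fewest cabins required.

6

Total = 15 + 15 + 11 + 11 + 10 + 7 + 4 + 4 + 3 + 3 + 3 + 3 + 2 + 2 = 93 people.
Lower bound: ⌈93/16⌉ = 6 cabins.
A packing using 6 cabins:
  cabin 1: 15 = 15
  cabin 2: 15 = 15
  cabin 3: 11 + 4 = 15
  cabin 4: 11 + 3 + 2 = 16
  cabin 5: 10 + 4 + 2 = 16
  cabin 6: 7 + 3 + 3 + 3 = 16
This matches the lower bound, so 6 is optimal.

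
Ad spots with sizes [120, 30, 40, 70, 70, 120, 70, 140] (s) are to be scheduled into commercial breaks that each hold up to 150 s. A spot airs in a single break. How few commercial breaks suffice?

5

Total = 140 + 120 + 120 + 70 + 70 + 70 + 40 + 30 = 660 s.
Lower bound: ⌈660/150⌉ = 5 commercial breaks.
A packing using 5 commercial breaks:
  break 1: 140 = 140
  break 2: 120 + 30 = 150
  break 3: 120 = 120
  break 4: 70 + 70 = 140
  break 5: 70 + 40 = 110
This matches the lower bound, so 5 is optimal.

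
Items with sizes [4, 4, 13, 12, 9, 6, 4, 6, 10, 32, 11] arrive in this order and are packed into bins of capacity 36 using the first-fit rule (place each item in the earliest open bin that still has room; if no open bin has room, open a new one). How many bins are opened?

4

  4 → bin 1 (new)  [load 4/36]
  4 → bin 1  [load 8/36]
  13 → bin 1  [load 21/36]
  12 → bin 1  [load 33/36]
  9 → bin 2 (new)  [load 9/36]
  6 → bin 2  [load 15/36]
  4 → bin 2  [load 19/36]
  6 → bin 2  [load 25/36]
  10 → bin 2  [load 35/36]
  32 → bin 3 (new)  [load 32/36]
  11 → bin 4 (new)  [load 11/36]
4 bins opened.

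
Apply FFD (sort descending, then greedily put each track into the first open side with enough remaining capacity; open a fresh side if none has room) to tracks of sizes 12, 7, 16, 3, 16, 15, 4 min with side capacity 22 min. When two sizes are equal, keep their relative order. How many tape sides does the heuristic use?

4

Sorted descending: 16, 16, 15, 12, 7, 4, 3.
  16 → side 1 (new)  [load 16/22]
  16 → side 2 (new)  [load 16/22]
  15 → side 3 (new)  [load 15/22]
  12 → side 4 (new)  [load 12/22]
  7 → side 3  [load 22/22]
  4 → side 1  [load 20/22]
  3 → side 2  [load 19/22]
4 tape sides opened.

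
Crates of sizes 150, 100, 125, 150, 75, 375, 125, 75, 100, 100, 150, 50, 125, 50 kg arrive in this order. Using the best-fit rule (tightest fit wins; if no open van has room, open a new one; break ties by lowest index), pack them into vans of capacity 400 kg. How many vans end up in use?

5

  150 → van 1 (new)  [load 150/400]
  100 → van 1  [load 250/400]
  125 → van 1  [load 375/400]
  150 → van 2 (new)  [load 150/400]
  75 → van 2  [load 225/400]
  375 → van 3 (new)  [load 375/400]
  125 → van 2  [load 350/400]
  75 → van 4 (new)  [load 75/400]
  100 → van 4  [load 175/400]
  100 → van 4  [load 275/400]
  150 → van 5 (new)  [load 150/400]
  50 → van 2  [load 400/400]
  125 → van 4  [load 400/400]
  50 → van 5  [load 200/400]
5 vans opened.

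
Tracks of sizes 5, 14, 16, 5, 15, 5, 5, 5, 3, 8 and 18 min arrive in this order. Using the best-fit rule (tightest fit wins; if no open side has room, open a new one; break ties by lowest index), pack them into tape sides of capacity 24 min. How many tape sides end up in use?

5

  5 → side 1 (new)  [load 5/24]
  14 → side 1  [load 19/24]
  16 → side 2 (new)  [load 16/24]
  5 → side 1  [load 24/24]
  15 → side 3 (new)  [load 15/24]
  5 → side 2  [load 21/24]
  5 → side 3  [load 20/24]
  5 → side 4 (new)  [load 5/24]
  3 → side 2  [load 24/24]
  8 → side 4  [load 13/24]
  18 → side 5 (new)  [load 18/24]
5 tape sides opened.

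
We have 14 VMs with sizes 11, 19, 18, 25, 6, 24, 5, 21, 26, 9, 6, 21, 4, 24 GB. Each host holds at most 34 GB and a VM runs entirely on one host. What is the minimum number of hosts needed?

Total = 26 + 25 + 24 + 24 + 21 + 21 + 19 + 18 + 11 + 9 + 6 + 6 + 5 + 4 = 219 GB.
Lower bound: ⌈219/34⌉ = 7 hosts.
Also, 8 VMs each exceed 17 GB, and no two of those can share a host, so at least 8 hosts are needed.
A packing using 8 hosts:
  host 1: 26 + 6 = 32
  host 2: 25 + 9 = 34
  host 3: 24 + 6 + 4 = 34
  host 4: 24 + 5 = 29
  host 5: 21 + 11 = 32
  host 6: 21 = 21
  host 7: 19 = 19
  host 8: 18 = 18
This matches the lower bound, so 8 is optimal.

8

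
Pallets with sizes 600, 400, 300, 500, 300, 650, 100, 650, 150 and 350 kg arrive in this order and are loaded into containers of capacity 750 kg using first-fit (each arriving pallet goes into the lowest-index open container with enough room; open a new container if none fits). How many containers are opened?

6

  600 → container 1 (new)  [load 600/750]
  400 → container 2 (new)  [load 400/750]
  300 → container 2  [load 700/750]
  500 → container 3 (new)  [load 500/750]
  300 → container 4 (new)  [load 300/750]
  650 → container 5 (new)  [load 650/750]
  100 → container 1  [load 700/750]
  650 → container 6 (new)  [load 650/750]
  150 → container 3  [load 650/750]
  350 → container 4  [load 650/750]
6 containers opened.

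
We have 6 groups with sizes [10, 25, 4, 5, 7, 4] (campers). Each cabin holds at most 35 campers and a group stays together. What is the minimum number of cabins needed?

Total = 25 + 10 + 7 + 5 + 4 + 4 = 55 campers.
Lower bound: ⌈55/35⌉ = 2 cabins.
A packing using 2 cabins:
  cabin 1: 25 + 10 = 35
  cabin 2: 7 + 5 + 4 + 4 = 20
This matches the lower bound, so 2 is optimal.

2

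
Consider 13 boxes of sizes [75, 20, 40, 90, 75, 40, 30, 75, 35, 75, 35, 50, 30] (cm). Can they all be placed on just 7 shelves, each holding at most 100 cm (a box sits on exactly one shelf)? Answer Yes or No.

Total = 670 cm; ⌈670/100⌉ = 7.
The bound of 7 does not rule out 7, but exhaustive search shows no assignment into 7 shelves of capacity 100 cm exists — the minimum is 8.

No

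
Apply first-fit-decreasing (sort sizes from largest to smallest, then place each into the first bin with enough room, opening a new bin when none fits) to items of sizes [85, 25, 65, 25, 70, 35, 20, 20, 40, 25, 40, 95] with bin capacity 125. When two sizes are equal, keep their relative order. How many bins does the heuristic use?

Sorted descending: 95, 85, 70, 65, 40, 40, 35, 25, 25, 25, 20, 20.
  95 → bin 1 (new)  [load 95/125]
  85 → bin 2 (new)  [load 85/125]
  70 → bin 3 (new)  [load 70/125]
  65 → bin 4 (new)  [load 65/125]
  40 → bin 2  [load 125/125]
  40 → bin 3  [load 110/125]
  35 → bin 4  [load 100/125]
  25 → bin 1  [load 120/125]
  25 → bin 4  [load 125/125]
  25 → bin 5 (new)  [load 25/125]
  20 → bin 5  [load 45/125]
  20 → bin 5  [load 65/125]
5 bins opened.

5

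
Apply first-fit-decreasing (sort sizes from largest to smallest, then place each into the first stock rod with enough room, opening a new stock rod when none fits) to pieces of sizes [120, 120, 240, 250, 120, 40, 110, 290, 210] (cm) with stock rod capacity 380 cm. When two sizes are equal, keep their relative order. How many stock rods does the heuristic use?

5

Sorted descending: 290, 250, 240, 210, 120, 120, 120, 110, 40.
  290 → stock rod 1 (new)  [load 290/380]
  250 → stock rod 2 (new)  [load 250/380]
  240 → stock rod 3 (new)  [load 240/380]
  210 → stock rod 4 (new)  [load 210/380]
  120 → stock rod 2  [load 370/380]
  120 → stock rod 3  [load 360/380]
  120 → stock rod 4  [load 330/380]
  110 → stock rod 5 (new)  [load 110/380]
  40 → stock rod 1  [load 330/380]
5 stock rods opened.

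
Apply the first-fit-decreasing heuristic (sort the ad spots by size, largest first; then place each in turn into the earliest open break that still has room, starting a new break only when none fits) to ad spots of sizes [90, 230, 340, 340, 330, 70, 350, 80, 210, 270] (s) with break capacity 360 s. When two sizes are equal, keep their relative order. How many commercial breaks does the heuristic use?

7

Sorted descending: 350, 340, 340, 330, 270, 230, 210, 90, 80, 70.
  350 → break 1 (new)  [load 350/360]
  340 → break 2 (new)  [load 340/360]
  340 → break 3 (new)  [load 340/360]
  330 → break 4 (new)  [load 330/360]
  270 → break 5 (new)  [load 270/360]
  230 → break 6 (new)  [load 230/360]
  210 → break 7 (new)  [load 210/360]
  90 → break 5  [load 360/360]
  80 → break 6  [load 310/360]
  70 → break 7  [load 280/360]
7 commercial breaks opened.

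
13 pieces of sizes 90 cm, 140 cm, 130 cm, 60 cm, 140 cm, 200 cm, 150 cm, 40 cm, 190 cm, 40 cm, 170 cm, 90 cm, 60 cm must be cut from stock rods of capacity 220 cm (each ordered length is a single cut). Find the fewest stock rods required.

Total = 200 + 190 + 170 + 150 + 140 + 140 + 130 + 90 + 90 + 60 + 60 + 40 + 40 = 1500 cm.
Lower bound: ⌈1500/220⌉ = 7 stock rods.
A packing using 8 stock rods:
  stock rod 1: 200 = 200
  stock rod 2: 190 = 190
  stock rod 3: 170 + 40 = 210
  stock rod 4: 150 + 60 = 210
  stock rod 5: 140 + 60 = 200
  stock rod 6: 140 + 40 = 180
  stock rod 7: 130 + 90 = 220
  stock rod 8: 90 = 90
No arrangement into 7 stock rods stays within capacity, so 8 is optimal.

8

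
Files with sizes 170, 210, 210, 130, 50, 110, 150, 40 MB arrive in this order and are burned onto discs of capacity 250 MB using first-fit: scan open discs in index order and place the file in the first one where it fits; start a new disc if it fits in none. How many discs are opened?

5

  170 → disc 1 (new)  [load 170/250]
  210 → disc 2 (new)  [load 210/250]
  210 → disc 3 (new)  [load 210/250]
  130 → disc 4 (new)  [load 130/250]
  50 → disc 1  [load 220/250]
  110 → disc 4  [load 240/250]
  150 → disc 5 (new)  [load 150/250]
  40 → disc 2  [load 250/250]
5 discs opened.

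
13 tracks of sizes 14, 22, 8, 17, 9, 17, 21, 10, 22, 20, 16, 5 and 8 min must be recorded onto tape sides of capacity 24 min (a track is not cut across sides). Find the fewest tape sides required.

9

Total = 22 + 22 + 21 + 20 + 17 + 17 + 16 + 14 + 10 + 9 + 8 + 8 + 5 = 189 min.
Lower bound: ⌈189/24⌉ = 8 tape sides.
A packing using 9 tape sides:
  side 1: 22 = 22
  side 2: 22 = 22
  side 3: 21 = 21
  side 4: 20 = 20
  side 5: 17 + 5 = 22
  side 6: 17 = 17
  side 7: 16 + 8 = 24
  side 8: 14 + 10 = 24
  side 9: 9 + 8 = 17
No arrangement into 8 tape sides stays within capacity, so 9 is optimal.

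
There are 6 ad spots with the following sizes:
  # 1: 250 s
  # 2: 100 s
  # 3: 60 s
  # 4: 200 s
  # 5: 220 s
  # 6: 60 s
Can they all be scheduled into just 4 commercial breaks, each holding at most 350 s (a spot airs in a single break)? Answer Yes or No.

Yes

A valid assignment using 3 commercial breaks:
  break 1: 250 + 100 = 350
  break 2: 220 + 60 + 60 = 340
  break 3: 200 = 200
That uses only 3 ≤ 4, so 4 commercial breaks are enough.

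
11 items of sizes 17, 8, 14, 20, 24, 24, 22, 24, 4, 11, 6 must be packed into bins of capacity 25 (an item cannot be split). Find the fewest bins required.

Total = 24 + 24 + 24 + 22 + 20 + 17 + 14 + 11 + 8 + 6 + 4 = 174.
Lower bound: ⌈174/25⌉ = 7 bins.
A packing using 8 bins:
  bin 1: 24 = 24
  bin 2: 24 = 24
  bin 3: 24 = 24
  bin 4: 22 = 22
  bin 5: 20 + 4 = 24
  bin 6: 17 + 8 = 25
  bin 7: 14 + 11 = 25
  bin 8: 6 = 6
No arrangement into 7 bins stays within capacity, so 8 is optimal.

8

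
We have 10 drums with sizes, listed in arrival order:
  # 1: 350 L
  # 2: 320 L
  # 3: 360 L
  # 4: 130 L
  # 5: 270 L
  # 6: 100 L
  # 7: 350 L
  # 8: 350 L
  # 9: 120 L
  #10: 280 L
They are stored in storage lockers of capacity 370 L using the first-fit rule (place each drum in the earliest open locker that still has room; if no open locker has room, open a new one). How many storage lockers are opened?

8

  350 → locker 1 (new)  [load 350/370]
  320 → locker 2 (new)  [load 320/370]
  360 → locker 3 (new)  [load 360/370]
  130 → locker 4 (new)  [load 130/370]
  270 → locker 5 (new)  [load 270/370]
  100 → locker 4  [load 230/370]
  350 → locker 6 (new)  [load 350/370]
  350 → locker 7 (new)  [load 350/370]
  120 → locker 4  [load 350/370]
  280 → locker 8 (new)  [load 280/370]
8 storage lockers opened.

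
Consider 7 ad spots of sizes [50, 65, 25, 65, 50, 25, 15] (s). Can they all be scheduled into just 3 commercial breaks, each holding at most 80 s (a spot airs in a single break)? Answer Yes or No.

Total = 295 s; ⌈295/80⌉ = 4.
At least 4 commercial breaks are required, but only 3 are allowed.

No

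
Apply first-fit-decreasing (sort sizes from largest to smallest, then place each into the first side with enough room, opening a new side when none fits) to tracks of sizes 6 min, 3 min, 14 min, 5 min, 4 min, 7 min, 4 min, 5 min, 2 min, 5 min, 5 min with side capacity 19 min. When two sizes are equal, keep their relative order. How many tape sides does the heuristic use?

Sorted descending: 14, 7, 6, 5, 5, 5, 5, 4, 4, 3, 2.
  14 → side 1 (new)  [load 14/19]
  7 → side 2 (new)  [load 7/19]
  6 → side 2  [load 13/19]
  5 → side 1  [load 19/19]
  5 → side 2  [load 18/19]
  5 → side 3 (new)  [load 5/19]
  5 → side 3  [load 10/19]
  4 → side 3  [load 14/19]
  4 → side 3  [load 18/19]
  3 → side 4 (new)  [load 3/19]
  2 → side 4  [load 5/19]
4 tape sides opened.

4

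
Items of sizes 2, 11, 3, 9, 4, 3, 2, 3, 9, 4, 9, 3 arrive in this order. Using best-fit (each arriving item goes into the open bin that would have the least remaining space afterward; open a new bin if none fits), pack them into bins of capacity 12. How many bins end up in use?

  2 → bin 1 (new)  [load 2/12]
  11 → bin 2 (new)  [load 11/12]
  3 → bin 1  [load 5/12]
  9 → bin 3 (new)  [load 9/12]
  4 → bin 1  [load 9/12]
  3 → bin 1  [load 12/12]
  2 → bin 3  [load 11/12]
  3 → bin 4 (new)  [load 3/12]
  9 → bin 4  [load 12/12]
  4 → bin 5 (new)  [load 4/12]
  9 → bin 6 (new)  [load 9/12]
  3 → bin 6  [load 12/12]
6 bins opened.

6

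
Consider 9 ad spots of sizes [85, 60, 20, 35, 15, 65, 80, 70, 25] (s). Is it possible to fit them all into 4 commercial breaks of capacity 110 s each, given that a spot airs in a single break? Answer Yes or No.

No

Total = 455 s; ⌈455/110⌉ = 5.
At least 5 commercial breaks are required, but only 4 are allowed.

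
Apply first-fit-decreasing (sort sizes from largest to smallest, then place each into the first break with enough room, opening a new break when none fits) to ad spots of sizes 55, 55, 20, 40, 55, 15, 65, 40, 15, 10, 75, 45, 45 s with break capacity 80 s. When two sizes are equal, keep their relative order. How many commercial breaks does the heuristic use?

Sorted descending: 75, 65, 55, 55, 55, 45, 45, 40, 40, 20, 15, 15, 10.
  75 → break 1 (new)  [load 75/80]
  65 → break 2 (new)  [load 65/80]
  55 → break 3 (new)  [load 55/80]
  55 → break 4 (new)  [load 55/80]
  55 → break 5 (new)  [load 55/80]
  45 → break 6 (new)  [load 45/80]
  45 → break 7 (new)  [load 45/80]
  40 → break 8 (new)  [load 40/80]
  40 → break 8  [load 80/80]
  20 → break 3  [load 75/80]
  15 → break 2  [load 80/80]
  15 → break 4  [load 70/80]
  10 → break 4  [load 80/80]
8 commercial breaks opened.

8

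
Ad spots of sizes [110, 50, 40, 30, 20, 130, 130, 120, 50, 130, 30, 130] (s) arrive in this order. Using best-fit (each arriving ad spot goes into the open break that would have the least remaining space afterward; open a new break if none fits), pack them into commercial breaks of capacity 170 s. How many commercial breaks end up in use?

  110 → break 1 (new)  [load 110/170]
  50 → break 1  [load 160/170]
  40 → break 2 (new)  [load 40/170]
  30 → break 2  [load 70/170]
  20 → break 2  [load 90/170]
  130 → break 3 (new)  [load 130/170]
  130 → break 4 (new)  [load 130/170]
  120 → break 5 (new)  [load 120/170]
  50 → break 5  [load 170/170]
  130 → break 6 (new)  [load 130/170]
  30 → break 3  [load 160/170]
  130 → break 7 (new)  [load 130/170]
7 commercial breaks opened.

7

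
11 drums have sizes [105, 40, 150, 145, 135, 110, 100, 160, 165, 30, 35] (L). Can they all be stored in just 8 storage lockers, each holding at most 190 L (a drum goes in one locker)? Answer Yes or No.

A valid assignment using 8 storage lockers:
  locker 1: 165 = 165
  locker 2: 160 + 30 = 190
  locker 3: 150 + 40 = 190
  locker 4: 145 + 35 = 180
  locker 5: 135 = 135
  locker 6: 110 = 110
  locker 7: 105 = 105
  locker 8: 100 = 100
Every load is within 190 L, so 8 storage lockers suffice.

Yes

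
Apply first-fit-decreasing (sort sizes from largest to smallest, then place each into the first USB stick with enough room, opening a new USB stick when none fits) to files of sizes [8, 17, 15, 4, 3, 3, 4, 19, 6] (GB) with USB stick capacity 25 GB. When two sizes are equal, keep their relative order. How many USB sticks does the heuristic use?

4

Sorted descending: 19, 17, 15, 8, 6, 4, 4, 3, 3.
  19 → USB stick 1 (new)  [load 19/25]
  17 → USB stick 2 (new)  [load 17/25]
  15 → USB stick 3 (new)  [load 15/25]
  8 → USB stick 2  [load 25/25]
  6 → USB stick 1  [load 25/25]
  4 → USB stick 3  [load 19/25]
  4 → USB stick 3  [load 23/25]
  3 → USB stick 4 (new)  [load 3/25]
  3 → USB stick 4  [load 6/25]
4 USB sticks opened.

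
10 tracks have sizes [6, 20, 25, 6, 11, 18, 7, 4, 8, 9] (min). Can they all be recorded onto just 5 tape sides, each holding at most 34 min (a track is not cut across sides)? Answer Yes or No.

Yes

A valid assignment using 4 tape sides:
  side 1: 25 + 9 = 34
  side 2: 20 + 11 = 31
  side 3: 18 + 8 + 7 = 33
  side 4: 6 + 6 + 4 = 16
That uses only 4 ≤ 5, so 5 tape sides are enough.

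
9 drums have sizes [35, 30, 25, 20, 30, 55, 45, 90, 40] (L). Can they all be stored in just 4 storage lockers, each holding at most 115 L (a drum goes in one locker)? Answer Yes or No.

Yes

A valid assignment using 4 storage lockers:
  locker 1: 90 + 25 = 115
  locker 2: 55 + 45 = 100
  locker 3: 40 + 35 + 30 = 105
  locker 4: 30 + 20 = 50
Every load is within 115 L, so 4 storage lockers suffice.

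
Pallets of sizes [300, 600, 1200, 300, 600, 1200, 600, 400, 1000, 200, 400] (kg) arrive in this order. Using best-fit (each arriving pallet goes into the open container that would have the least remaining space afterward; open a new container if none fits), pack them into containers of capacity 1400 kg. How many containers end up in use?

  300 → container 1 (new)  [load 300/1400]
  600 → container 1  [load 900/1400]
  1200 → container 2 (new)  [load 1200/1400]
  300 → container 1  [load 1200/1400]
  600 → container 3 (new)  [load 600/1400]
  1200 → container 4 (new)  [load 1200/1400]
  600 → container 3  [load 1200/1400]
  400 → container 5 (new)  [load 400/1400]
  1000 → container 5  [load 1400/1400]
  200 → container 1  [load 1400/1400]
  400 → container 6 (new)  [load 400/1400]
6 containers opened.

6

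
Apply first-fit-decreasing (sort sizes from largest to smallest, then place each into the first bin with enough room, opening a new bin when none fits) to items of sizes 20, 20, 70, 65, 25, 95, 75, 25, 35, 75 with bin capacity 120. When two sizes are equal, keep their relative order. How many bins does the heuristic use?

5

Sorted descending: 95, 75, 75, 70, 65, 35, 25, 25, 20, 20.
  95 → bin 1 (new)  [load 95/120]
  75 → bin 2 (new)  [load 75/120]
  75 → bin 3 (new)  [load 75/120]
  70 → bin 4 (new)  [load 70/120]
  65 → bin 5 (new)  [load 65/120]
  35 → bin 2  [load 110/120]
  25 → bin 1  [load 120/120]
  25 → bin 3  [load 100/120]
  20 → bin 3  [load 120/120]
  20 → bin 4  [load 90/120]
5 bins opened.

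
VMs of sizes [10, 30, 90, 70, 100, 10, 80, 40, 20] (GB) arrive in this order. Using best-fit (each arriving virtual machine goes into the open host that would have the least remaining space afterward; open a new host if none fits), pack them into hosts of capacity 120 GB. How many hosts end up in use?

4

  10 → host 1 (new)  [load 10/120]
  30 → host 1  [load 40/120]
  90 → host 2 (new)  [load 90/120]
  70 → host 1  [load 110/120]
  100 → host 3 (new)  [load 100/120]
  10 → host 1  [load 120/120]
  80 → host 4 (new)  [load 80/120]
  40 → host 4  [load 120/120]
  20 → host 3  [load 120/120]
4 hosts opened.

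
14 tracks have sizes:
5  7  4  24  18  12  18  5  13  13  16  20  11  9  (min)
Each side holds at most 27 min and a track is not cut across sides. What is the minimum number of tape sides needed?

7

Total = 24 + 20 + 18 + 18 + 16 + 13 + 13 + 12 + 11 + 9 + 7 + 5 + 5 + 4 = 175 min.
Lower bound: ⌈175/27⌉ = 7 tape sides.
A packing using 7 tape sides:
  side 1: 24 = 24
  side 2: 20 + 7 = 27
  side 3: 18 + 9 = 27
  side 4: 18 + 5 + 4 = 27
  side 5: 16 + 11 = 27
  side 6: 13 + 13 = 26
  side 7: 12 + 5 = 17
This matches the lower bound, so 7 is optimal.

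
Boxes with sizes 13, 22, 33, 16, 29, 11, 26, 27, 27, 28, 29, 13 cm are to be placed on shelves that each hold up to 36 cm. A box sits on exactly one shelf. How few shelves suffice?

Total = 33 + 29 + 29 + 28 + 27 + 27 + 26 + 22 + 16 + 13 + 13 + 11 = 274 cm.
Lower bound: ⌈274/36⌉ = 8 shelves.
A packing using 10 shelves:
  shelf 1: 33 = 33
  shelf 2: 29 = 29
  shelf 3: 29 = 29
  shelf 4: 28 = 28
  shelf 5: 27 = 27
  shelf 6: 27 = 27
  shelf 7: 26 = 26
  shelf 8: 22 + 13 = 35
  shelf 9: 16 + 13 = 29
  shelf 10: 11 = 11
No arrangement into 9 shelves stays within capacity, so 10 is optimal.

10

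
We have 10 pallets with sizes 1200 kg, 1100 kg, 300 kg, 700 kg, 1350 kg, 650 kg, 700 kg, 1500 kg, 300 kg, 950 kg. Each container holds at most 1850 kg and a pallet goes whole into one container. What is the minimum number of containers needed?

Total = 1500 + 1350 + 1200 + 1100 + 950 + 700 + 700 + 650 + 300 + 300 = 8750 kg.
Lower bound: ⌈8750/1850⌉ = 5 containers.
A packing using 5 containers:
  container 1: 1500 + 300 = 1800
  container 2: 1350 + 300 = 1650
  container 3: 1200 + 650 = 1850
  container 4: 1100 + 700 = 1800
  container 5: 950 + 700 = 1650
This matches the lower bound, so 5 is optimal.

5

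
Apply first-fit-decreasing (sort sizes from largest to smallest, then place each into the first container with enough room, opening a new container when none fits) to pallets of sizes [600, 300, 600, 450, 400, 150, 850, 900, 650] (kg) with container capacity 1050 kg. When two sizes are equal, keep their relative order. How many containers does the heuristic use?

5

Sorted descending: 900, 850, 650, 600, 600, 450, 400, 300, 150.
  900 → container 1 (new)  [load 900/1050]
  850 → container 2 (new)  [load 850/1050]
  650 → container 3 (new)  [load 650/1050]
  600 → container 4 (new)  [load 600/1050]
  600 → container 5 (new)  [load 600/1050]
  450 → container 4  [load 1050/1050]
  400 → container 3  [load 1050/1050]
  300 → container 5  [load 900/1050]
  150 → container 1  [load 1050/1050]
5 containers opened.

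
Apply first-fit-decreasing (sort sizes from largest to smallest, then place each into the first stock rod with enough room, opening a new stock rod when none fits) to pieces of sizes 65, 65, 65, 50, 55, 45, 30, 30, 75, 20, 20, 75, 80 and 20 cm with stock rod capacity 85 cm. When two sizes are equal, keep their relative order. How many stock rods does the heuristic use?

9

Sorted descending: 80, 75, 75, 65, 65, 65, 55, 50, 45, 30, 30, 20, 20, 20.
  80 → stock rod 1 (new)  [load 80/85]
  75 → stock rod 2 (new)  [load 75/85]
  75 → stock rod 3 (new)  [load 75/85]
  65 → stock rod 4 (new)  [load 65/85]
  65 → stock rod 5 (new)  [load 65/85]
  65 → stock rod 6 (new)  [load 65/85]
  55 → stock rod 7 (new)  [load 55/85]
  50 → stock rod 8 (new)  [load 50/85]
  45 → stock rod 9 (new)  [load 45/85]
  30 → stock rod 7  [load 85/85]
  30 → stock rod 8  [load 80/85]
  20 → stock rod 4  [load 85/85]
  20 → stock rod 5  [load 85/85]
  20 → stock rod 6  [load 85/85]
9 stock rods opened.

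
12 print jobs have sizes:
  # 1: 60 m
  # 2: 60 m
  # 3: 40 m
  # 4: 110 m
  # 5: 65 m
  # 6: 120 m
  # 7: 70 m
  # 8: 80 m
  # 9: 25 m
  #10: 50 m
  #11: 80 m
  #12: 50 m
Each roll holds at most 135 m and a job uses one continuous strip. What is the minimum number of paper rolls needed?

7

Total = 120 + 110 + 80 + 80 + 70 + 65 + 60 + 60 + 50 + 50 + 40 + 25 = 810 m.
Lower bound: ⌈810/135⌉ = 6 paper rolls.
A packing using 7 paper rolls:
  roll 1: 120 = 120
  roll 2: 110 + 25 = 135
  roll 3: 80 + 50 = 130
  roll 4: 80 + 50 = 130
  roll 5: 70 + 65 = 135
  roll 6: 60 + 60 = 120
  roll 7: 40 = 40
No arrangement into 6 paper rolls stays within capacity, so 7 is optimal.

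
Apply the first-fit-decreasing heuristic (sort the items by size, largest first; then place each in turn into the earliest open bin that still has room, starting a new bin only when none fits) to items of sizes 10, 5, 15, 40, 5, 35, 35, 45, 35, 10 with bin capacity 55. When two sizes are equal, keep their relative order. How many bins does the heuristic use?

Sorted descending: 45, 40, 35, 35, 35, 15, 10, 10, 5, 5.
  45 → bin 1 (new)  [load 45/55]
  40 → bin 2 (new)  [load 40/55]
  35 → bin 3 (new)  [load 35/55]
  35 → bin 4 (new)  [load 35/55]
  35 → bin 5 (new)  [load 35/55]
  15 → bin 2  [load 55/55]
  10 → bin 1  [load 55/55]
  10 → bin 3  [load 45/55]
  5 → bin 3  [load 50/55]
  5 → bin 3  [load 55/55]
5 bins opened.

5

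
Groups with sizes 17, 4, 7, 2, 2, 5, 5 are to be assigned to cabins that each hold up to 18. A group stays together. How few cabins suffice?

3

Total = 17 + 7 + 5 + 5 + 4 + 2 + 2 = 42.
Lower bound: ⌈42/18⌉ = 3 cabins.
A packing using 3 cabins:
  cabin 1: 17 = 17
  cabin 2: 7 + 5 + 5 = 17
  cabin 3: 4 + 2 + 2 = 8
This matches the lower bound, so 3 is optimal.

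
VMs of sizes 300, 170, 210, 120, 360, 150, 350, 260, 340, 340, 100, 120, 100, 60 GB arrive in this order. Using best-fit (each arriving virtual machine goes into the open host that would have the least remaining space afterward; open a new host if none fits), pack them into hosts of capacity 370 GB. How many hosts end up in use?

9

  300 → host 1 (new)  [load 300/370]
  170 → host 2 (new)  [load 170/370]
  210 → host 3 (new)  [load 210/370]
  120 → host 3  [load 330/370]
  360 → host 4 (new)  [load 360/370]
  150 → host 2  [load 320/370]
  350 → host 5 (new)  [load 350/370]
  260 → host 6 (new)  [load 260/370]
  340 → host 7 (new)  [load 340/370]
  340 → host 8 (new)  [load 340/370]
  100 → host 6  [load 360/370]
  120 → host 9 (new)  [load 120/370]
  100 → host 9  [load 220/370]
  60 → host 1  [load 360/370]
9 hosts opened.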